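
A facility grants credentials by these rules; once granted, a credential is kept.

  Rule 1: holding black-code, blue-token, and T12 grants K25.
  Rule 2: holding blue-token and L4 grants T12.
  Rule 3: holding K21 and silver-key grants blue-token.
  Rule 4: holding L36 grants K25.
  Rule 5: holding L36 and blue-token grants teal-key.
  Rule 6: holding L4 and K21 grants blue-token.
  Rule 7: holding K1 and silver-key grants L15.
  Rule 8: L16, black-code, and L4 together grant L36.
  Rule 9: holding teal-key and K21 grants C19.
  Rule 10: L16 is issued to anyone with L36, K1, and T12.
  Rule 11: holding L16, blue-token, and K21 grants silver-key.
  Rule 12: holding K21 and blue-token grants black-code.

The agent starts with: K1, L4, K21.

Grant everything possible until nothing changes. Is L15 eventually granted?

No

L15 would need K1 and silver-key (Rule 7), but silver-key is never granted.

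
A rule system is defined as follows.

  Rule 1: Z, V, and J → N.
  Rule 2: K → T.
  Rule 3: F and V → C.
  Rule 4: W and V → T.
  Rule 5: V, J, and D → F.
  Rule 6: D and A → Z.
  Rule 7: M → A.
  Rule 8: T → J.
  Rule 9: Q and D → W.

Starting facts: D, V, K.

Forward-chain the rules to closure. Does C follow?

From K, Rule 2 gives T.
From T, Rule 8 gives J.
From V, J, and D, Rule 5 gives F.
F and V hold, so C follows (Rule 3).

Yes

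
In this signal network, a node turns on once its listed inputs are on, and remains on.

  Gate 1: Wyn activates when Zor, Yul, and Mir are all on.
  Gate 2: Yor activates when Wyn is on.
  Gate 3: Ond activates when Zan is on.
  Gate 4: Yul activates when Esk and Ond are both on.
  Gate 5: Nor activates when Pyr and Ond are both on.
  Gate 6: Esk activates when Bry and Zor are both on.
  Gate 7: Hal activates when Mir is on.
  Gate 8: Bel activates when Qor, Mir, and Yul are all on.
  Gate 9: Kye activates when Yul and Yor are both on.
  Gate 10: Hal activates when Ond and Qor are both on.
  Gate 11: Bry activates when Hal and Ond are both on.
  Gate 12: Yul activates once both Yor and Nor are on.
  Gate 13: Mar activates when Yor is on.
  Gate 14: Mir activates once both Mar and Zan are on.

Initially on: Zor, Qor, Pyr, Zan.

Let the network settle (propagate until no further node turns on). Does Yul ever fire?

Zan is on, so Ond activates (Gate 3).
Gate 10: Ond and Qor on → Hal on.
Gate 11: Hal and Ond on → Bry on.
Bry and Zor are on, so Esk activates (Gate 6).
Esk and Ond are on, so Yul activates (Gate 4).

Yes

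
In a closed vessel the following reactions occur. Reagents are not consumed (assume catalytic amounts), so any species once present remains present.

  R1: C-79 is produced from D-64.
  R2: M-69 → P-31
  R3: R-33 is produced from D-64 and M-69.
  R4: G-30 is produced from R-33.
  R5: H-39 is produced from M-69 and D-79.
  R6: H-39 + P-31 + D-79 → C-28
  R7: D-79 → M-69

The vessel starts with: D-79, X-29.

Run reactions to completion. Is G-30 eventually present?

G-30 would need R-33 (R4), but R-33 never forms.

No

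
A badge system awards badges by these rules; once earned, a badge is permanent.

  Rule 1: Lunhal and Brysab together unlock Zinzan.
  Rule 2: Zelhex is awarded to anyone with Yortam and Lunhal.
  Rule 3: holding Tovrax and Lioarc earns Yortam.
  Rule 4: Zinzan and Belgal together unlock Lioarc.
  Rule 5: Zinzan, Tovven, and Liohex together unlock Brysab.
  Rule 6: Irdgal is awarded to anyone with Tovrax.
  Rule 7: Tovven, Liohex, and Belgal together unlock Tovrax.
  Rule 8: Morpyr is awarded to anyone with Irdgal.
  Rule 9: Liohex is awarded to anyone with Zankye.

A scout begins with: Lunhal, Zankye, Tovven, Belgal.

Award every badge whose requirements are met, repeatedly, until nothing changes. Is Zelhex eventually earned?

No

Zelhex would need Yortam and Lunhal (Rule 2), but Yortam is never earned.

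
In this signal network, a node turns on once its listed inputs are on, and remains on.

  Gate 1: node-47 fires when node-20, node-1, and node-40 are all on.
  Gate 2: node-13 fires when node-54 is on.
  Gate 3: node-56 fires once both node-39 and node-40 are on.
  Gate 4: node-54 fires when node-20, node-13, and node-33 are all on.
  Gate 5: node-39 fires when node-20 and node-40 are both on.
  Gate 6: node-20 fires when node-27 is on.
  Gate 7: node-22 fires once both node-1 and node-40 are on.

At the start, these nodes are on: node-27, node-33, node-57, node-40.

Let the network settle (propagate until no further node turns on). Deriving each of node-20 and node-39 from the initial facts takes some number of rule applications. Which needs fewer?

node-20

node-20: node-27 is on, so node-20 fires (Gate 6). [1 rule application]
node-39: Gate 6: node-27 on → node-20 on. node-20 and node-40 are on, so node-39 fires (Gate 5). [2 rule applications]
node-20 needs fewer.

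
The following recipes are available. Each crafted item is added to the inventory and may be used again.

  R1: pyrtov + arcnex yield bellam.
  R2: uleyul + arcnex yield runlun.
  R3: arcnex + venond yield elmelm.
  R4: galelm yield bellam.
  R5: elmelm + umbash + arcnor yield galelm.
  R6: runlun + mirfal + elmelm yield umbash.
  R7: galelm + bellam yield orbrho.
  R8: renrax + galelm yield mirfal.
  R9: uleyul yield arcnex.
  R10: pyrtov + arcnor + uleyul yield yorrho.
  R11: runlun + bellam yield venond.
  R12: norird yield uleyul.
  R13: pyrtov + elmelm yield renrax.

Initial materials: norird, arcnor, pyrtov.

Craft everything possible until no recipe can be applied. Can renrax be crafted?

Yes

Using R12, norird makes uleyul.
Using R9, uleyul makes arcnex.
pyrtov + arcnex → bellam (R1).
Using R2, uleyul and arcnex make runlun.
runlun + bellam → venond (R11).
arcnex + venond → elmelm (R3).
Using R13, pyrtov and elmelm make renrax.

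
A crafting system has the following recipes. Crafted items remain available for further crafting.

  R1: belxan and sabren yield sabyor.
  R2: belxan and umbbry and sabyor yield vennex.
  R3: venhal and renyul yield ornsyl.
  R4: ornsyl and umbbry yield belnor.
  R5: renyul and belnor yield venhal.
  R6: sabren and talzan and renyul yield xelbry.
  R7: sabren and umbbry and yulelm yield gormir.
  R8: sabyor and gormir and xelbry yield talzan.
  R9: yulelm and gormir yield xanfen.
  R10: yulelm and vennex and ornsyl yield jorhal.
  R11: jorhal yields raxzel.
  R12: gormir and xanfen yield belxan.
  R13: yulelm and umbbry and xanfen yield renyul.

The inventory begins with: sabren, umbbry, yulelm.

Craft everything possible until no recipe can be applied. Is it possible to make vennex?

Yes

Using R7, sabren, umbbry, and yulelm make gormir.
yulelm and gormir → xanfen (R9).
gormir and xanfen → belxan (R12).
belxan and sabren → sabyor (R1).
Using R2, belxan, umbbry, and sabyor make vennex.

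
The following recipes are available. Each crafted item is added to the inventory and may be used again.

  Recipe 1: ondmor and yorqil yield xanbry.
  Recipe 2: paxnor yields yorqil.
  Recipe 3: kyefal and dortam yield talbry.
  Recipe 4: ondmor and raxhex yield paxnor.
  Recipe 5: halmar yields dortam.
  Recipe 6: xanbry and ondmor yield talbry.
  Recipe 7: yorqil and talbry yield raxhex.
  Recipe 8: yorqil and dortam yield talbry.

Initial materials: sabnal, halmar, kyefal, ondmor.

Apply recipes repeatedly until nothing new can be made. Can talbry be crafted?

Using Recipe 5, halmar makes dortam.
Using Recipe 3, kyefal and dortam make talbry.

Yes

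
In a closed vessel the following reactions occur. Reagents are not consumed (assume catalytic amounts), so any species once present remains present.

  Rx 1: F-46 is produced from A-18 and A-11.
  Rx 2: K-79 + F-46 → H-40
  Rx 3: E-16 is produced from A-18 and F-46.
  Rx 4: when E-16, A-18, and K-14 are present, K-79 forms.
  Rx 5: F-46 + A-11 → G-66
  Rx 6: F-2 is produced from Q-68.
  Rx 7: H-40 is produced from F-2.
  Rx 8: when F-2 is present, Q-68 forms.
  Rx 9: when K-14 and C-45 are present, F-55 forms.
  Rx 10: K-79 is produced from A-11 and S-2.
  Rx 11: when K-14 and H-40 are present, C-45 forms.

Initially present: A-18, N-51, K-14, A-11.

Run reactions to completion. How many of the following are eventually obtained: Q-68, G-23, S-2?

Q-68 would need F-2 (Rx 8), but F-2 never forms.
No rule produces G-23, and it is not given.
No rule produces S-2, and it is not given.
None of the 3 are reached.

0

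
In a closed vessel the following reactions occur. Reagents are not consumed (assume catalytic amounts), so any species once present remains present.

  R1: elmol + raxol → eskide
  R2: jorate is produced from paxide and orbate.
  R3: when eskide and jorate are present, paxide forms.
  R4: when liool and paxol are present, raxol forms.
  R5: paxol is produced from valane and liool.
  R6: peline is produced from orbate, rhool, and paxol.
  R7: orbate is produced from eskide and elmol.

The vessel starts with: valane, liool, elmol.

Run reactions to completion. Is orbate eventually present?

valane and liool present → paxol forms (R5).
liool and paxol present → raxol forms (R4).
elmol and raxol present → eskide forms (R1).
eskide and elmol present → orbate forms (R7).

Yes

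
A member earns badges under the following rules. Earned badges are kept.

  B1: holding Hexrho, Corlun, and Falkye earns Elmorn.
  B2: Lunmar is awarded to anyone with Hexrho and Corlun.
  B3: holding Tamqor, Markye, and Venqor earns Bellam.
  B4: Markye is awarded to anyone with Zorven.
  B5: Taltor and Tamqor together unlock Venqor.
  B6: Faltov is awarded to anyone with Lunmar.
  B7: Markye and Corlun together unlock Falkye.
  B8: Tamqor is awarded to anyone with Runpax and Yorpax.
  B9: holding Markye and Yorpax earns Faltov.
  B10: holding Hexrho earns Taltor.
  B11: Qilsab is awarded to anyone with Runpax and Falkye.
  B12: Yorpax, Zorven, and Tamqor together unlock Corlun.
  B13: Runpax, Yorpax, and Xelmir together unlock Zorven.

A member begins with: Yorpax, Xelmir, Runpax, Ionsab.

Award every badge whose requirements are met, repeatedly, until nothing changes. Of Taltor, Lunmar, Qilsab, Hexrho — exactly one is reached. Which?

With Runpax and Yorpax, Tamqor is earned (B8).
With Runpax, Yorpax, and Xelmir, Zorven is earned (B13).
With Zorven, Markye is earned (B4).
With Yorpax, Zorven, and Tamqor, Corlun is earned (B12).
With Markye and Corlun, Falkye is earned (B7).
With Runpax and Falkye, Qilsab is earned (B11).
Taltor would need Hexrho (B10), but Hexrho is never earned. No rule produces Hexrho, and it is not given. Lunmar would need Hexrho and Corlun (B2), but Hexrho is never earned.

Qilsab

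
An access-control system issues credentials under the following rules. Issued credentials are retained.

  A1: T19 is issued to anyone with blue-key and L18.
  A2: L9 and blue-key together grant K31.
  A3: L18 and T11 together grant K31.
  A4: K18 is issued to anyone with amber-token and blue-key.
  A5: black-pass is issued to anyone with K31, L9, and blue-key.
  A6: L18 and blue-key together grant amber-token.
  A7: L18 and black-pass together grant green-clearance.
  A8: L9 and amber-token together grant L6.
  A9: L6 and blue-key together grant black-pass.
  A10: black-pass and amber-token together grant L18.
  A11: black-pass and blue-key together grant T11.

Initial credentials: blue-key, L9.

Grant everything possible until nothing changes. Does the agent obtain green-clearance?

No

green-clearance would need L18 and black-pass (A7), but L18 is never granted.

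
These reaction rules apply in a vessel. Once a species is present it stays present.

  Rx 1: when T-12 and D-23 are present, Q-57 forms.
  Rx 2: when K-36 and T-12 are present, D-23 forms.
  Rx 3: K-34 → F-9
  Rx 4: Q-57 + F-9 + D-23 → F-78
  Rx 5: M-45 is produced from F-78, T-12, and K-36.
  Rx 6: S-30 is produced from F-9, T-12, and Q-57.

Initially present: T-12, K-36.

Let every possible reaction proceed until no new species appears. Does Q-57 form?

Yes

K-36 and T-12 present → D-23 forms (Rx 2).
T-12 and D-23 present → Q-57 forms (Rx 1).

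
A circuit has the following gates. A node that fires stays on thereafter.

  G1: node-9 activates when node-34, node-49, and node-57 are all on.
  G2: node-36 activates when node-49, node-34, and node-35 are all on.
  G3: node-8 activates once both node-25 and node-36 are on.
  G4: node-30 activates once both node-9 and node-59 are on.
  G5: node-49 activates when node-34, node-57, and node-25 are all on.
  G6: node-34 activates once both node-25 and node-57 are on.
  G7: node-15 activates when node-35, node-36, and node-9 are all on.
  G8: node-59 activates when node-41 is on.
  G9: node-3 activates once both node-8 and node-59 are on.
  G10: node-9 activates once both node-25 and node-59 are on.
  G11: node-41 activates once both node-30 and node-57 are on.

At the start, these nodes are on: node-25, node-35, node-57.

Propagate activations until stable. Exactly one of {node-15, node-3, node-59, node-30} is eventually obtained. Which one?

node-15

node-25 and node-57 are on, so node-34 activates (G6).
G5: node-34, node-57, and node-25 on → node-49 on.
node-49, node-34, and node-35 are on, so node-36 activates (G2).
G1: node-34, node-49, and node-57 on → node-9 on.
G7: node-35, node-36, and node-9 on → node-15 on.
node-59 would need node-41 (G8), but node-41 never turns on. node-30 would need node-9 and node-59 (G4), but node-59 never turns on. node-3 would need node-8 and node-59 (G9), but node-59 never turns on.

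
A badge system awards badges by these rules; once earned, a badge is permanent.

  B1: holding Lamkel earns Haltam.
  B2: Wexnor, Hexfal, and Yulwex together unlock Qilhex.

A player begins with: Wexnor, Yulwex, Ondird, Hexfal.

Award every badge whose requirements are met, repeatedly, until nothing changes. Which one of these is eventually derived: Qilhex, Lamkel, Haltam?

With Wexnor, Hexfal, and Yulwex, Qilhex is earned (B2).
Haltam would need Lamkel (B1), but Lamkel is never earned. No rule produces Lamkel, and it is not given.

Qilhex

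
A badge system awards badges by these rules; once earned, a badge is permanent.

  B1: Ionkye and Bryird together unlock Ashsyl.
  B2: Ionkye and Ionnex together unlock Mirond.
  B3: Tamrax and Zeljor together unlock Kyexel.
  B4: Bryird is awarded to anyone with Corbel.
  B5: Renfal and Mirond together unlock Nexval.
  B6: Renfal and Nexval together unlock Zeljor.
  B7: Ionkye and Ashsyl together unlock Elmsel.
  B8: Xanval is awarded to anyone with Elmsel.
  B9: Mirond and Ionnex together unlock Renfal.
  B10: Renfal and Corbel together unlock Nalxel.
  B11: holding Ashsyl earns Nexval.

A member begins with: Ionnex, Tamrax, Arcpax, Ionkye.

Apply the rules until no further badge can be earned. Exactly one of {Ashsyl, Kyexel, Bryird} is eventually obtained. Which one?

Kyexel

With Ionkye and Ionnex, Mirond is earned (B2).
With Mirond and Ionnex, Renfal is earned (B9).
With Renfal and Mirond, Nexval is earned (B5).
With Renfal and Nexval, Zeljor is earned (B6).
With Tamrax and Zeljor, Kyexel is earned (B3).
Bryird would need Corbel (B4), but Corbel is never earned. Ashsyl would need Ionkye and Bryird (B1), but Bryird is never earned.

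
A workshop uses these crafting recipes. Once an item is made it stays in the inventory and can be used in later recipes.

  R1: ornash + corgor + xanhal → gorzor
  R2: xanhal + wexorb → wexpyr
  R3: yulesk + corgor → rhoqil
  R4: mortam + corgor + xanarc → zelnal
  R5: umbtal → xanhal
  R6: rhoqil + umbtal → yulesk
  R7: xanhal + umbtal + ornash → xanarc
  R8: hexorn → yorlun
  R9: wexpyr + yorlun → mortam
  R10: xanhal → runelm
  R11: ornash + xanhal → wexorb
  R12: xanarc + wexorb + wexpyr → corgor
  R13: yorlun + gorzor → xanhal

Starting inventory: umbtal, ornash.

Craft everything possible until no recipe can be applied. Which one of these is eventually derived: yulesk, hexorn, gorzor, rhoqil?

Using R5, umbtal makes xanhal.
Using R7, xanhal, umbtal, and ornash make xanarc.
Using R11, ornash and xanhal make wexorb.
xanhal + wexorb → wexpyr (R2).
xanarc + wexorb + wexpyr → corgor (R12).
ornash + corgor + xanhal → gorzor (R1).
No rule produces hexorn, and it is not given. yulesk would need rhoqil and umbtal (R6), but rhoqil is never obtained. rhoqil would need yulesk and corgor (R3), but yulesk is never obtained.

gorzor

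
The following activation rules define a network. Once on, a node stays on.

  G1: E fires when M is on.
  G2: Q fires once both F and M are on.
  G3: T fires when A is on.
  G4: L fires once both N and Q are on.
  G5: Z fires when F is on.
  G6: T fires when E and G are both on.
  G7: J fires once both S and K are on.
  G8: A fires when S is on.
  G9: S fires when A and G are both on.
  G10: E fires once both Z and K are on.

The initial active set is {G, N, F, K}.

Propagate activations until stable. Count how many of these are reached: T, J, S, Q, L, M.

1

F is on, so Z fires (G5).
Z and K are on, so E fires (G10).
E and G are on, so T fires (G6).
T: reached.
J would need S and K (G7), but S never turns on.
S would need A and G (G9), but A never turns on.
Q would need F and M (G2), but M never turns on.
L would need N and Q (G4), but Q never turns on.
No rule produces M, and it is not given.
Reached: T — 1 of the 6.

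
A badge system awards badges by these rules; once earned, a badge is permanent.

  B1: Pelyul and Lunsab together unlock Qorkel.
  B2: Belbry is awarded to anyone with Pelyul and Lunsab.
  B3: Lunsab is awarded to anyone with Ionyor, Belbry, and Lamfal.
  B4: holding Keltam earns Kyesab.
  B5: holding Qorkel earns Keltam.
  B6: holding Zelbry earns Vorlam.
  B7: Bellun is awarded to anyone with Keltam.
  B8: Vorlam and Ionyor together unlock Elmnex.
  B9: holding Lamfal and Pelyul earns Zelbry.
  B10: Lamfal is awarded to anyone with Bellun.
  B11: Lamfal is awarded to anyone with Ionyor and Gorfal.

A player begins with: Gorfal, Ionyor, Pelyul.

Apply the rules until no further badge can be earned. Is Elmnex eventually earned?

Yes

With Ionyor and Gorfal, Lamfal is earned (B11).
With Lamfal and Pelyul, Zelbry is earned (B9).
With Zelbry, Vorlam is earned (B6).
With Vorlam and Ionyor, Elmnex is earned (B8).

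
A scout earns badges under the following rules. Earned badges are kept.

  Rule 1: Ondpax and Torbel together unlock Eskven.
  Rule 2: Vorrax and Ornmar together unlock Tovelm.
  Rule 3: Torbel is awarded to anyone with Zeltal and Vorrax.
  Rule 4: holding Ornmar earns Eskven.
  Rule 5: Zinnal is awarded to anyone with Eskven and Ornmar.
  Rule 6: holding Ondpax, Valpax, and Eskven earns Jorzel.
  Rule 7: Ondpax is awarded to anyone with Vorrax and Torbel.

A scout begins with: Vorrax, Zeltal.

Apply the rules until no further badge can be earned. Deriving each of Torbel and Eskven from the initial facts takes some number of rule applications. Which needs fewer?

Torbel: With Zeltal and Vorrax, Torbel is earned (Rule 3). [1 rule application]
Eskven: With Zeltal and Vorrax, Torbel is earned (Rule 3). With Vorrax and Torbel, Ondpax is earned (Rule 7). With Ondpax and Torbel, Eskven is earned (Rule 1). [3 rule applications]
Torbel needs fewer.

Torbel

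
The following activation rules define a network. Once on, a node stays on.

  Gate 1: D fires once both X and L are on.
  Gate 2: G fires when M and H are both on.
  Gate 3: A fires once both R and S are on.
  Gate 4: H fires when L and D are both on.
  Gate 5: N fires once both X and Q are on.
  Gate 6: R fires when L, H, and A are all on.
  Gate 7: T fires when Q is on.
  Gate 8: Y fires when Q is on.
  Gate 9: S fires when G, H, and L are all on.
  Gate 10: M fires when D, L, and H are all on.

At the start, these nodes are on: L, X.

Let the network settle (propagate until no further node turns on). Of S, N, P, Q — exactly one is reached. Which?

X and L are on, so D fires (Gate 1).
L and D are on, so H fires (Gate 4).
Gate 10: D, L, and H on → M on.
M and H are on, so G fires (Gate 2).
Gate 9: G, H, and L on → S on.
No rule produces Q, and it is not given. N would need X and Q (Gate 5), but Q never turns on. No rule produces P, and it is not given.

S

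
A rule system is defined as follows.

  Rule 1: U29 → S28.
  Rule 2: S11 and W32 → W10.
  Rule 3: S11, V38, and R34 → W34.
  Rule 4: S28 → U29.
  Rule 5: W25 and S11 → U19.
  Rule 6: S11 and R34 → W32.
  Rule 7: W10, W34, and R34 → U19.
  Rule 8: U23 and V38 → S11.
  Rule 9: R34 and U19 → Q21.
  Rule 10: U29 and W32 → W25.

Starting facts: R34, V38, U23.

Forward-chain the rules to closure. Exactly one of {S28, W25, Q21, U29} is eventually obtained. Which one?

Q21

U23 and V38 hold, so S11 follows (Rule 8).
From S11, V38, and R34, Rule 3 gives W34.
S11 and R34 hold, so W32 follows (Rule 6).
From S11 and W32, Rule 2 gives W10.
W10, W34, and R34 hold, so U19 follows (Rule 7).
R34 and U19 hold, so Q21 follows (Rule 9).
W25 would need U29 and W32 (Rule 10), but U29 is never established. S28 would need U29 (Rule 1), but U29 is never established. U29 would need S28 (Rule 4), but S28 is never established.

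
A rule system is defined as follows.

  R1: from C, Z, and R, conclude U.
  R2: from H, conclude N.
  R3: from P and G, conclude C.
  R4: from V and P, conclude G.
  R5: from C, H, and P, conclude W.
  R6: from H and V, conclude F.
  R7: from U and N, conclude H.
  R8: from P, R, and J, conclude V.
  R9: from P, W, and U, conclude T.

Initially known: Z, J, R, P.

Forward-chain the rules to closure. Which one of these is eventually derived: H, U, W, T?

U

From P, R, and J, R8 gives V.
V and P hold, so G follows (R4).
From P and G, R3 gives C.
C, Z, and R hold, so U follows (R1).
W would need C, H, and P (R5), but H is never established. H would need U and N (R7), but N is never established. T would need P, W, and U (R9), but W is never established.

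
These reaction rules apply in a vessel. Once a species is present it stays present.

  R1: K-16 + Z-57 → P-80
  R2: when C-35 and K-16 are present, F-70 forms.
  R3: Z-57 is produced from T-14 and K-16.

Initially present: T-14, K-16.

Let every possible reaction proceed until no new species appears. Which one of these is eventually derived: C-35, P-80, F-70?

P-80

T-14 and K-16 present → Z-57 forms (R3).
K-16 and Z-57 present → P-80 forms (R1).
No rule produces C-35, and it is not given. F-70 would need C-35 and K-16 (R2), but C-35 never forms.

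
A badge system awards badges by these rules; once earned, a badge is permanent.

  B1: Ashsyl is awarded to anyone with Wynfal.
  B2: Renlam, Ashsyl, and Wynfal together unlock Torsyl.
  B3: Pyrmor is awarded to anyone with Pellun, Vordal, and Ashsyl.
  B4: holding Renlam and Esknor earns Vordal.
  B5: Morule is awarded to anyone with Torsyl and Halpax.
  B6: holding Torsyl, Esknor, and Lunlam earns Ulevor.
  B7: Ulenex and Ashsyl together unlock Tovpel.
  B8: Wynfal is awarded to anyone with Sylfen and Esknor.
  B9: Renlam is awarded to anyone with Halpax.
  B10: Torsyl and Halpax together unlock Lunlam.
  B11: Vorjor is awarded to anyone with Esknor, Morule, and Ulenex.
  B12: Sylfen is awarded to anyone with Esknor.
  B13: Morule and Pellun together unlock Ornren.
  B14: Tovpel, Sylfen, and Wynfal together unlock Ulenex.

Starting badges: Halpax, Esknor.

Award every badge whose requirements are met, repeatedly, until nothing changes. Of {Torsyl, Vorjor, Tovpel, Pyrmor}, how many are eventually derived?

With Esknor, Sylfen is earned (B12).
With Halpax, Renlam is earned (B9).
With Sylfen and Esknor, Wynfal is earned (B8).
With Wynfal, Ashsyl is earned (B1).
With Renlam, Ashsyl, and Wynfal, Torsyl is earned (B2).
Torsyl: reached.
Vorjor would need Esknor, Morule, and Ulenex (B11), but Ulenex is never earned.
Tovpel would need Ulenex and Ashsyl (B7), but Ulenex is never earned.
Pyrmor would need Pellun, Vordal, and Ashsyl (B3), but Pellun is never earned.
Reached: Torsyl — 1 of the 4.

1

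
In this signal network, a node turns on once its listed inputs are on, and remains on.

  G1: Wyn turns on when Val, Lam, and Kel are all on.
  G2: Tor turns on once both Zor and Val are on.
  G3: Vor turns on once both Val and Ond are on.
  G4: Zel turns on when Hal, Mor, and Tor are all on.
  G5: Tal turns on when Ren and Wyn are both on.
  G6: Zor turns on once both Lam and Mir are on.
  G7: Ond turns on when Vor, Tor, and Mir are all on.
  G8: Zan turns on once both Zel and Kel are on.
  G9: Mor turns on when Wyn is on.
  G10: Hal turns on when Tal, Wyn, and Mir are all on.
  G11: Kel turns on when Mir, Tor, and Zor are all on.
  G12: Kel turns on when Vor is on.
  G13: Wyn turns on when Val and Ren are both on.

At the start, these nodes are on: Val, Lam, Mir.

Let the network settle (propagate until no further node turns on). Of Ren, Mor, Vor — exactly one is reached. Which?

Mor

G6: Lam and Mir on → Zor on.
Zor and Val are on, so Tor turns on (G2).
Mir, Tor, and Zor are on, so Kel turns on (G11).
Val, Lam, and Kel are on, so Wyn turns on (G1).
Wyn is on, so Mor turns on (G9).
No rule produces Ren, and it is not given. Vor would need Val and Ond (G3), but Ond never turns on.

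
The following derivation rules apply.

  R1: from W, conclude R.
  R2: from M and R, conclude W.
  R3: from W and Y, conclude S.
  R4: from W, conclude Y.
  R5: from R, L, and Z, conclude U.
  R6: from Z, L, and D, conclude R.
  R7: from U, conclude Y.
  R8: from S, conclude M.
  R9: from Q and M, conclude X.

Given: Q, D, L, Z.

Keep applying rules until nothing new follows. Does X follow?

No

X would need Q and M (R9), but M is never established.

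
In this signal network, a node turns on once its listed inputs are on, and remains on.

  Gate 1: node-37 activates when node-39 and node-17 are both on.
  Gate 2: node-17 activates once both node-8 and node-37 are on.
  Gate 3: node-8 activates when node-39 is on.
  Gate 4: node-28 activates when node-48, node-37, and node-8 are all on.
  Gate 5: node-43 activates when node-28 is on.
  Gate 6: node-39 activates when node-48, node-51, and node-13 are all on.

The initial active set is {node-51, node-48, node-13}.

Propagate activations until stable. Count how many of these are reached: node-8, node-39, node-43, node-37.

2

node-48, node-51, and node-13 are on, so node-39 activates (Gate 6).
Gate 3: node-39 on → node-8 on.
node-8: reached.
node-39: reached.
node-43 would need node-28 (Gate 5), but node-28 never turns on.
node-37 would need node-39 and node-17 (Gate 1), but node-17 never turns on.
Reached: node-8 and node-39 — 2 of the 4.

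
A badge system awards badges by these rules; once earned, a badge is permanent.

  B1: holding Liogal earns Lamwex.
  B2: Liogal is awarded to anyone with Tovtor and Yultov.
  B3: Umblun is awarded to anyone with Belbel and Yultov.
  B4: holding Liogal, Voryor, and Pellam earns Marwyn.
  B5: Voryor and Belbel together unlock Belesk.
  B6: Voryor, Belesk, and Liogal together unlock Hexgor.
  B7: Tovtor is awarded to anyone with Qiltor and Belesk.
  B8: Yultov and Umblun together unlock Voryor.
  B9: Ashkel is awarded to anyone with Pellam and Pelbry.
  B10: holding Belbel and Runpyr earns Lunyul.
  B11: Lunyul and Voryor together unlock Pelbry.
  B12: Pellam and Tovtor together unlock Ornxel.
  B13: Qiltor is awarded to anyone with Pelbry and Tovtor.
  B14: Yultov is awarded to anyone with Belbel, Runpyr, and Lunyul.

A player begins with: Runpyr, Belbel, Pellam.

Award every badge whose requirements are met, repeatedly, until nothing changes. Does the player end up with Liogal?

No

Liogal would need Tovtor and Yultov (B2), but Tovtor is never earned.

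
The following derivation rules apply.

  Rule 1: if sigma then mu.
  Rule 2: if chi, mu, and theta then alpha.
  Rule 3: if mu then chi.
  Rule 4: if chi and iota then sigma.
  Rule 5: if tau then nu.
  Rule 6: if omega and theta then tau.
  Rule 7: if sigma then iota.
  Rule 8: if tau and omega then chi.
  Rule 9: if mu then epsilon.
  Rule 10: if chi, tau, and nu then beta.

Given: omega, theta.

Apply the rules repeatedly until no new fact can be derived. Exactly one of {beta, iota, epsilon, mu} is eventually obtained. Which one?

beta

From omega and theta, Rule 6 gives tau.
tau and omega hold, so chi follows (Rule 8).
tau holds, so nu follows (Rule 5).
From chi, tau, and nu, Rule 10 gives beta.
epsilon would need mu (Rule 9), but mu is never established. iota would need sigma (Rule 7), but sigma is never established. mu would need sigma (Rule 1), but sigma is never established.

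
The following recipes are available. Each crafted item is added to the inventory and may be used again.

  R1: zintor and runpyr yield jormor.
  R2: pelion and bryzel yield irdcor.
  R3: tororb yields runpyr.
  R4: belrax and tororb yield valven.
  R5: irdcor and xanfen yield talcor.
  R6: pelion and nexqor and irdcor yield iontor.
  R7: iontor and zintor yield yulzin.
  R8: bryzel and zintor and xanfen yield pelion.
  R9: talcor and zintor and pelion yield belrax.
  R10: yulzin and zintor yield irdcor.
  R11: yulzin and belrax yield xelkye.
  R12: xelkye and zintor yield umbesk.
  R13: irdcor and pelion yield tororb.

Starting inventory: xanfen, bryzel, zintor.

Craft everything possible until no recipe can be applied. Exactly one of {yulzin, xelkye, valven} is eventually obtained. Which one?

valven

bryzel and zintor and xanfen → pelion (R8).
Using R2, pelion and bryzel make irdcor.
irdcor and pelion → tororb (R13).
irdcor and xanfen → talcor (R5).
talcor and zintor and pelion → belrax (R9).
Using R4, belrax and tororb make valven.
xelkye would need yulzin and belrax (R11), but yulzin is never obtained. yulzin would need iontor and zintor (R7), but iontor is never obtained.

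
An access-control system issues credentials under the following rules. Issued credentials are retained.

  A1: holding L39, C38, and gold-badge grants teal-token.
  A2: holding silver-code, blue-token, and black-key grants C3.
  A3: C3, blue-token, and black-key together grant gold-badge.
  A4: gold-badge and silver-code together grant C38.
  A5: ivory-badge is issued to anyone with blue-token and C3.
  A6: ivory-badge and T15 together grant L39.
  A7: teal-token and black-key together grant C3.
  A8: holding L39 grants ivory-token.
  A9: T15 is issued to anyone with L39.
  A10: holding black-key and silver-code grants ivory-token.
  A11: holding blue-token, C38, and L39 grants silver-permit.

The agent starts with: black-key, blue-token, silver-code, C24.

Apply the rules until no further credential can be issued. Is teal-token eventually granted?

No

teal-token would need L39, C38, and gold-badge (A1), but L39 is never granted.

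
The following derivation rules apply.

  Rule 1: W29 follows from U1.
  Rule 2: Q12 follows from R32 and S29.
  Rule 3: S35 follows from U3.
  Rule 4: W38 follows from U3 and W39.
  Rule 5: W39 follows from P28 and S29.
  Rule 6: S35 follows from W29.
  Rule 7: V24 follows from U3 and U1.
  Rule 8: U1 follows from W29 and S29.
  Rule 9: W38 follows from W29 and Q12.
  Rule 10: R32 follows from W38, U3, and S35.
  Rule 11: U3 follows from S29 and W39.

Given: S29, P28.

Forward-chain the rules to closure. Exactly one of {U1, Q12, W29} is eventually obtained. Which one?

Q12

P28 and S29 hold, so W39 follows (Rule 5).
From S29 and W39, Rule 11 gives U3.
From U3 and W39, Rule 4 gives W38.
From U3, Rule 3 gives S35.
From W38, U3, and S35, Rule 10 gives R32.
From R32 and S29, Rule 2 gives Q12.
W29 would need U1 (Rule 1), but U1 is never established. U1 would need W29 and S29 (Rule 8), but W29 is never established.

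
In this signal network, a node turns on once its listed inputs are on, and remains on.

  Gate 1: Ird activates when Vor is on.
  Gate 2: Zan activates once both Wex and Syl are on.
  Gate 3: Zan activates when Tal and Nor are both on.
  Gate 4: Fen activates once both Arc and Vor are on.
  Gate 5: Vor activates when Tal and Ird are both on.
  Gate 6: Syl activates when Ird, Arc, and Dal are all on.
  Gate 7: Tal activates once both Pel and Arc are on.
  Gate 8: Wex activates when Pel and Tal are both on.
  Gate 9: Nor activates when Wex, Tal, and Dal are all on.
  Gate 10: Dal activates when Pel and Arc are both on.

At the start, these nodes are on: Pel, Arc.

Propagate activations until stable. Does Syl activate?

Syl would need Ird, Arc, and Dal (Gate 6), but Ird never turns on.

No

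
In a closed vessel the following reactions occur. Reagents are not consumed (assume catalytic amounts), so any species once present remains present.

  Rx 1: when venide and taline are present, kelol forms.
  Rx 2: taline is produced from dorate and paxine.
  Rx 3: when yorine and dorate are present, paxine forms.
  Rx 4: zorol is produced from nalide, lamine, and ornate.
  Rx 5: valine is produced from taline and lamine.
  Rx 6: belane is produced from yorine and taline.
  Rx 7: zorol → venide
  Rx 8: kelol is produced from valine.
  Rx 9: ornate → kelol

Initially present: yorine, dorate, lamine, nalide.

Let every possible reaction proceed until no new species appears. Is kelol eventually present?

Yes

yorine and dorate present → paxine forms (Rx 3).
dorate and paxine present → taline forms (Rx 2).
taline and lamine present → valine forms (Rx 5).
valine present → kelol forms (Rx 8).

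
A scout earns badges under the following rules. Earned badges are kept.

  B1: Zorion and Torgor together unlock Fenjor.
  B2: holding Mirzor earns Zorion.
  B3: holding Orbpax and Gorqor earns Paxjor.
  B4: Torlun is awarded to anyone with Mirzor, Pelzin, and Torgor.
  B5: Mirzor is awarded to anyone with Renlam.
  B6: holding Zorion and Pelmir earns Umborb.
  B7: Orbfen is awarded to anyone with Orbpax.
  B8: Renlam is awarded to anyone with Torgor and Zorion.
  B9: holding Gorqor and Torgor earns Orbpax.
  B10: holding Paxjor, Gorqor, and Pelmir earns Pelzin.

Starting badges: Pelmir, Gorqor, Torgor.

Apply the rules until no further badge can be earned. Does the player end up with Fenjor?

Fenjor would need Zorion and Torgor (B1), but Zorion is never earned.

No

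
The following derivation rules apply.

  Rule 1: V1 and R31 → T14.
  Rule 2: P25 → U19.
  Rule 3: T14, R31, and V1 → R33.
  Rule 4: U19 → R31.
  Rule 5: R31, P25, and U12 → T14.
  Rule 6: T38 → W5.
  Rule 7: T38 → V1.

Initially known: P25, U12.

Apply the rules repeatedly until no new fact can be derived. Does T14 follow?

Yes

P25 holds, so U19 follows (Rule 2).
U19 holds, so R31 follows (Rule 4).
From R31, P25, and U12, Rule 5 gives T14.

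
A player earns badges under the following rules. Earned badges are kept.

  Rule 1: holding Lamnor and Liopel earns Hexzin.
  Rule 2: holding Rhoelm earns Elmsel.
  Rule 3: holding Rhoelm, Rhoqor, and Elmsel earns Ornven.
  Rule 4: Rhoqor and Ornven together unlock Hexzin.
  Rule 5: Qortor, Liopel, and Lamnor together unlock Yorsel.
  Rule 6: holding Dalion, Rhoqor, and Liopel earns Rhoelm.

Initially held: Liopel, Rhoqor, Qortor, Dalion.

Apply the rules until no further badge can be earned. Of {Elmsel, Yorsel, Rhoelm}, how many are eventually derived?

With Dalion, Rhoqor, and Liopel, Rhoelm is earned (Rule 6).
With Rhoelm, Elmsel is earned (Rule 2).
Elmsel: reached.
Yorsel would need Qortor, Liopel, and Lamnor (Rule 5), but Lamnor is never earned.
Rhoelm: reached.
Reached: Elmsel and Rhoelm — 2 of the 3.

2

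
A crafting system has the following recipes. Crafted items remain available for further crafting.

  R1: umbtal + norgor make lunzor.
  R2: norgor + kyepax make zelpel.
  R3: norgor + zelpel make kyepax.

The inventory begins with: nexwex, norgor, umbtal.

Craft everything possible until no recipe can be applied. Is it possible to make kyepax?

kyepax would need norgor and zelpel (R3), but zelpel is never obtained.

No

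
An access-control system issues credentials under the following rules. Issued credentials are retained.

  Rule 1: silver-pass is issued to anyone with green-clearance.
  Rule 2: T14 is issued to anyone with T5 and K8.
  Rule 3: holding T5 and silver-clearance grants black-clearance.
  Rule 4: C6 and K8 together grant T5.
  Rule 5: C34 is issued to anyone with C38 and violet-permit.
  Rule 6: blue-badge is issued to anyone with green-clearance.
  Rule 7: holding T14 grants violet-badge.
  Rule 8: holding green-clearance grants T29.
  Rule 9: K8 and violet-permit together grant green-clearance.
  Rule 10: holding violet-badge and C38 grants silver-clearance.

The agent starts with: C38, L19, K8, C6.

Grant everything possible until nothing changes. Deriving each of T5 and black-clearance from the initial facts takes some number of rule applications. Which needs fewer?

T5

T5: Holding C6 and K8 grants T5 (Rule 4). [1 rule application]
black-clearance: Holding C6 and K8 grants T5 (Rule 4). Holding T5 and K8 grants T14 (Rule 2). Holding T14 grants violet-badge (Rule 7). Holding violet-badge and C38 grants silver-clearance (Rule 10). Holding T5 and silver-clearance grants black-clearance (Rule 3). [5 rule applications]
T5 needs fewer.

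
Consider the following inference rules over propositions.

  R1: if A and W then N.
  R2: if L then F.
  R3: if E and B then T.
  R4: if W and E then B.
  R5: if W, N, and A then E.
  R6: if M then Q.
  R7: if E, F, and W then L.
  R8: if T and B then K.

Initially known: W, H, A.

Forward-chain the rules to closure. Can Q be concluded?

No

Q would need M (R6), but M is never established.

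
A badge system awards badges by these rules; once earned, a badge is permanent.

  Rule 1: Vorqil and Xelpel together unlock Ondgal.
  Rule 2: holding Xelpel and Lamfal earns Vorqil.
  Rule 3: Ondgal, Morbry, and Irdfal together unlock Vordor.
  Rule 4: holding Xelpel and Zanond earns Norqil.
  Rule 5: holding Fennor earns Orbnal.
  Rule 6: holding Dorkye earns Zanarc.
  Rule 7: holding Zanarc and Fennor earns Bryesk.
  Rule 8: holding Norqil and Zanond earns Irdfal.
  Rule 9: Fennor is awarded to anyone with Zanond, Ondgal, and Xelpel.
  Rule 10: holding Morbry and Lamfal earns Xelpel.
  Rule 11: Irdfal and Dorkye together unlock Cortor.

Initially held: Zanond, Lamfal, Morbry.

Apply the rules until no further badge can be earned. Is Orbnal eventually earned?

With Morbry and Lamfal, Xelpel is earned (Rule 10).
With Xelpel and Lamfal, Vorqil is earned (Rule 2).
With Vorqil and Xelpel, Ondgal is earned (Rule 1).
With Zanond, Ondgal, and Xelpel, Fennor is earned (Rule 9).
With Fennor, Orbnal is earned (Rule 5).

Yes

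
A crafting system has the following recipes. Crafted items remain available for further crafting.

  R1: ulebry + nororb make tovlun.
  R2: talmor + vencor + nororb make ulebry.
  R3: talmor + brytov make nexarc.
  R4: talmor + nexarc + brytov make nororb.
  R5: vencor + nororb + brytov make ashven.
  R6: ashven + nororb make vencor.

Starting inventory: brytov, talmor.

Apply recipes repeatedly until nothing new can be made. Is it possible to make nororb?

Yes

talmor + brytov → nexarc (R3).
Using R4, talmor, nexarc, and brytov make nororb.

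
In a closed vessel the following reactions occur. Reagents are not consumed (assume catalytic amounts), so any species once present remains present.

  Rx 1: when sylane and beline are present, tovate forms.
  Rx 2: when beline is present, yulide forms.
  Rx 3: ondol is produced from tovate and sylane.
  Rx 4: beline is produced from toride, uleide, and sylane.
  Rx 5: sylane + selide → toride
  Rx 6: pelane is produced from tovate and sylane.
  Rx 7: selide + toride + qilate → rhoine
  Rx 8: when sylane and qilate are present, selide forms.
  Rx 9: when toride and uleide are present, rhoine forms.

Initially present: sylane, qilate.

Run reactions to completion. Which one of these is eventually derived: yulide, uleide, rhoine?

sylane and qilate present → selide forms (Rx 8).
sylane and selide present → toride forms (Rx 5).
selide, toride, and qilate present → rhoine forms (Rx 7).
yulide would need beline (Rx 2), but beline never forms. No rule produces uleide, and it is not given.

rhoine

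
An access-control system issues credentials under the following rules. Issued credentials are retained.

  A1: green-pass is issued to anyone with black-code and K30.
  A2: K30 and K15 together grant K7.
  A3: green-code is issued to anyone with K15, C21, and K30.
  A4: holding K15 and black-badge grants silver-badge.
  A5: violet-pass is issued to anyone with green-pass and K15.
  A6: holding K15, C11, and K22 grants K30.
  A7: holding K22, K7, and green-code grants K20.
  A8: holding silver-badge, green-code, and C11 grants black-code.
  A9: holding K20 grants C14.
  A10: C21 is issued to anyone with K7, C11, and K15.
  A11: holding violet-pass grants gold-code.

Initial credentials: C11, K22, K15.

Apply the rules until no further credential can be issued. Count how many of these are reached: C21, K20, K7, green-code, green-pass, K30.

5

Holding K15, C11, and K22 grants K30 (A6).
Holding K30 and K15 grants K7 (A2).
Holding K7, C11, and K15 grants C21 (A10).
Holding K15, C21, and K30 grants green-code (A3).
Holding K22, K7, and green-code grants K20 (A7).
C21: reached.
K20: reached.
K7: reached.
green-code: reached.
green-pass would need black-code and K30 (A1), but black-code is never granted.
K30: reached.
Reached: C21, K20, K7, green-code, and K30 — 5 of the 6.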